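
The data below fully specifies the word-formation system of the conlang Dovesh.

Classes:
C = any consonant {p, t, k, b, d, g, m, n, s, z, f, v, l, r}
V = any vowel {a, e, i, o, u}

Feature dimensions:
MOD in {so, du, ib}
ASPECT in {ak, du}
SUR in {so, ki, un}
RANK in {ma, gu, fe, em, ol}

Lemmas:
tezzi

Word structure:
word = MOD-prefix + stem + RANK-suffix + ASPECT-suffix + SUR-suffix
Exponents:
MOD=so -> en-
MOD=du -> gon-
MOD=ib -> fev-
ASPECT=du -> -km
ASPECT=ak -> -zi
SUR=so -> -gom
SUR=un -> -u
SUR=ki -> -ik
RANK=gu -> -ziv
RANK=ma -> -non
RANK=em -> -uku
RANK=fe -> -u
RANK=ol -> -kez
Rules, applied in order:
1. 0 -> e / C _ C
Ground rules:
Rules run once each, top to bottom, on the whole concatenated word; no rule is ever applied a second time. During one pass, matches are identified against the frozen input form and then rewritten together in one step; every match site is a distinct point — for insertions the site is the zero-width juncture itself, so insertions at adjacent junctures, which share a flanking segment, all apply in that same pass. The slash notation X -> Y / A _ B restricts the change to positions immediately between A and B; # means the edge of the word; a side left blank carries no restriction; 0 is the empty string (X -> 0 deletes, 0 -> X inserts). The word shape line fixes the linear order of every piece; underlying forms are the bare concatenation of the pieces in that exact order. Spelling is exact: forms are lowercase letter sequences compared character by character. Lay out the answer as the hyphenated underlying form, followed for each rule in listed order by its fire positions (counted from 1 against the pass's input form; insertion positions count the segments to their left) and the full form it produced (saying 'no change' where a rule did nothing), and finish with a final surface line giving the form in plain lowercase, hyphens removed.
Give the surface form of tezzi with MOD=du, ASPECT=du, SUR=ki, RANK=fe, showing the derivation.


underlying: gon-tezzi-u-km-ik
1. 0 -> e / C _ C: inserts after position(s) 3, 6, 10: gonetezeziukemik
surface: gonetezeziukemik


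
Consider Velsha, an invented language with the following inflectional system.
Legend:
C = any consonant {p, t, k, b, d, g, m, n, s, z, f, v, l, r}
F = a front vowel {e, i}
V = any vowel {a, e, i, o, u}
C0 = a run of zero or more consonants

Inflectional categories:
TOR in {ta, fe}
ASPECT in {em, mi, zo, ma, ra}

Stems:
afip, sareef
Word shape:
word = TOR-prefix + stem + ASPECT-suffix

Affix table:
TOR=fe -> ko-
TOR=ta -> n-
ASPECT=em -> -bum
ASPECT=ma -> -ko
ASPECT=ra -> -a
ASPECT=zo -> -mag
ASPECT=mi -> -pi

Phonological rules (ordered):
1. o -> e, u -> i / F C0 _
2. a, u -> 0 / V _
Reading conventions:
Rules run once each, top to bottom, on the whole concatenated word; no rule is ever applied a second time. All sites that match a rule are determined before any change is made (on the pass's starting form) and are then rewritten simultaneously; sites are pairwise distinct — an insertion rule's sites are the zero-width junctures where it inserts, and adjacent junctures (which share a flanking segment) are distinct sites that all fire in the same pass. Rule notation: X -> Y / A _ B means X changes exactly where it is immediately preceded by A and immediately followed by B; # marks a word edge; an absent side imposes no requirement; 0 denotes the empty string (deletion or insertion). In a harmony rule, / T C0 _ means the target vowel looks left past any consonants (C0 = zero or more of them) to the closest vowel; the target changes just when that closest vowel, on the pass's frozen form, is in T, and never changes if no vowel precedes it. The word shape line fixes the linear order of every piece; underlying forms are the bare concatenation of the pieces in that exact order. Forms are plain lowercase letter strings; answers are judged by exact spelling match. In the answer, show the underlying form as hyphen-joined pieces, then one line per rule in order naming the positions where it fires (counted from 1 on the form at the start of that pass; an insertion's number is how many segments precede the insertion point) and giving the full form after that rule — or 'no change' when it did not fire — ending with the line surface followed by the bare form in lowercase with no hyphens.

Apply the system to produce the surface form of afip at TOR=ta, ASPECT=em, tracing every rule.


underlying: n-afip-bum
1. o -> e, u -> i / F C0 _: fires at position(s) 7: nafipbim
2. a, u -> 0 / V _: no change
surface: nafipbim


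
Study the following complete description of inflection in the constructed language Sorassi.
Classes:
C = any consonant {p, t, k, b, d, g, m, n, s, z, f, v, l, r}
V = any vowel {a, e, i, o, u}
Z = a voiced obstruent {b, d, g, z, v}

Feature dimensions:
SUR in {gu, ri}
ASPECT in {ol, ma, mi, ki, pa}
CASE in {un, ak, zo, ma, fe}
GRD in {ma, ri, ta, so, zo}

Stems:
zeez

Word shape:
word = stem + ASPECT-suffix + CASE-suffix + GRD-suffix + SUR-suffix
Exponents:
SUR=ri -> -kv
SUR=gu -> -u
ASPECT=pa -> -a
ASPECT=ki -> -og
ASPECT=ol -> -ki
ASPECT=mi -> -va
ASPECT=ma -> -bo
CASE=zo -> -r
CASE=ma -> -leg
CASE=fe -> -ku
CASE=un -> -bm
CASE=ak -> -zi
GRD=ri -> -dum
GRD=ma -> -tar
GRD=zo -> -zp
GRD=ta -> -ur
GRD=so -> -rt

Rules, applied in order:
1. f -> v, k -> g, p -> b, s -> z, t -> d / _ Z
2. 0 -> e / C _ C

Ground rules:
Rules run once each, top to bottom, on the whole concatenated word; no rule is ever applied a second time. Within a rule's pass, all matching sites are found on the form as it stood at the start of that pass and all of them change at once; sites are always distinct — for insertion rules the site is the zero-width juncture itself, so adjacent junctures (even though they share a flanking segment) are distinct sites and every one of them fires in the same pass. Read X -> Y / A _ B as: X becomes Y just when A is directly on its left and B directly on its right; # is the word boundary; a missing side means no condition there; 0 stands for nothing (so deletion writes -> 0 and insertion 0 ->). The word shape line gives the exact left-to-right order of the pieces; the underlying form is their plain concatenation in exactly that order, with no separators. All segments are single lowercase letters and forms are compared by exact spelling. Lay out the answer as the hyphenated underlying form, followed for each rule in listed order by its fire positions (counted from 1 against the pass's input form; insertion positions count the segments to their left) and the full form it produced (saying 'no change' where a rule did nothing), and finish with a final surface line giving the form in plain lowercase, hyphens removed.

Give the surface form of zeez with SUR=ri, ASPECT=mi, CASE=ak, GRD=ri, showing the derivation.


underlying: zeez-va-zi-dum-kv
1. f -> v, k -> g, p -> b, s -> z, t -> d / _ Z: fires at position(s) 12: zeezvazidumgv
2. 0 -> e / C _ C: inserts after position(s) 4, 11, 12: zeezevazidumegev
surface: zeezevazidumegev


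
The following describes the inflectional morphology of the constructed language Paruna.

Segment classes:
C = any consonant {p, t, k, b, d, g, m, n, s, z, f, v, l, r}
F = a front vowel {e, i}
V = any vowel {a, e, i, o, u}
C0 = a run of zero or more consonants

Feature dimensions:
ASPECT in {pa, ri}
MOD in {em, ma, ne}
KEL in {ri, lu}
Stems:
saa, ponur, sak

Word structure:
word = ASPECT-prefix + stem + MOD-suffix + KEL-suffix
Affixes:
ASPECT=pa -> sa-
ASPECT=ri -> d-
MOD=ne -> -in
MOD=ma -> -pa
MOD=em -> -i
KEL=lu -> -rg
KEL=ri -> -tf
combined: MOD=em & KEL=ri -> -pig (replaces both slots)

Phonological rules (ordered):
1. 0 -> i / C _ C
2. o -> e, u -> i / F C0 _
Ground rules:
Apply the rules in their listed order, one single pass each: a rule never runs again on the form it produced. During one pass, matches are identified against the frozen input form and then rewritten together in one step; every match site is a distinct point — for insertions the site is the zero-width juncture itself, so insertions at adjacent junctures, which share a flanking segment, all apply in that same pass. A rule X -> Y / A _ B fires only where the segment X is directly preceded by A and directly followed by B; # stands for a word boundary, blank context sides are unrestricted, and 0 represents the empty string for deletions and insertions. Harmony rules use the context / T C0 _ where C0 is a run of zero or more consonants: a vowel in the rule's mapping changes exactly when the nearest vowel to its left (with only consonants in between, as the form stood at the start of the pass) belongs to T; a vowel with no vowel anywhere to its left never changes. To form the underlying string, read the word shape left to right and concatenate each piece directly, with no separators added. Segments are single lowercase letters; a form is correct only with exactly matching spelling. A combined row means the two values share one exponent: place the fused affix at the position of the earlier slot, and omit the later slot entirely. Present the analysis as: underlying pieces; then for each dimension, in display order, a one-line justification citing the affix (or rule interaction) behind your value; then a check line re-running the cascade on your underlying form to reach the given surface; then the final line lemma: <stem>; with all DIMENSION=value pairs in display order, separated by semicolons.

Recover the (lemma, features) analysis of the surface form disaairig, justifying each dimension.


underlying: d-saa-i-rg
ASPECT=ri - signalled by the affix d-
MOD=em - signalled by the affix -i
KEL=lu - signalled by the affix -rg
check: dsaairg -> disaairig -> disaairig
lemma: saa; ASPECT=ri; MOD=em; KEL=lu


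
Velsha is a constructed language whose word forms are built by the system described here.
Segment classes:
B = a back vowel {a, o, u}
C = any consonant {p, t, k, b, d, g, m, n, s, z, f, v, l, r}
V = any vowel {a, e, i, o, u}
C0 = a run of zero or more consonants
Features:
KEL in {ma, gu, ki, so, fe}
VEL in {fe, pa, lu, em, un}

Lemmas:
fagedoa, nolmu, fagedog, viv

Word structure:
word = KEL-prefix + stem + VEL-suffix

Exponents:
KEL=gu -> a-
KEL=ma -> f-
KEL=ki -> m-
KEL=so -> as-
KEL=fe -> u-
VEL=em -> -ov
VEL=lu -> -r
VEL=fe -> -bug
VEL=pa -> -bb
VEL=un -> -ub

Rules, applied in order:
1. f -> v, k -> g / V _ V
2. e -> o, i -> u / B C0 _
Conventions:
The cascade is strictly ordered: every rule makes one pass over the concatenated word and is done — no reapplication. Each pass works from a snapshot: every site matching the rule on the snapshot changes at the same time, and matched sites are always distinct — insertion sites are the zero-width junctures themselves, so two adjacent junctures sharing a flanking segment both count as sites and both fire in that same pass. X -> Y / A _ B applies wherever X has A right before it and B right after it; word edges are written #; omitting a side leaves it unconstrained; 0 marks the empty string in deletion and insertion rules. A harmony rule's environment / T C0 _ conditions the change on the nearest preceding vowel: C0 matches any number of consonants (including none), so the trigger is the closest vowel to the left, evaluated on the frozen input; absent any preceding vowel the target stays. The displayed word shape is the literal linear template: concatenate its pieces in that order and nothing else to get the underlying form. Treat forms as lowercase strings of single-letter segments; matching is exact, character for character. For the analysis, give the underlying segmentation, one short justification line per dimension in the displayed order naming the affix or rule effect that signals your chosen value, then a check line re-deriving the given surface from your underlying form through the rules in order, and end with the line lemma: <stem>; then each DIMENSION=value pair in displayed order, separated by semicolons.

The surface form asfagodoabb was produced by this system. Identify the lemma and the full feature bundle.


underlying: as-fagedoa-bb
KEL=so - signalled by the affix as-
VEL=pa - signalled by the affix -bb
check: asfagedoabb -> asfagedoabb -> asfagodoabb
lemma: fagedoa; KEL=so; VEL=pa


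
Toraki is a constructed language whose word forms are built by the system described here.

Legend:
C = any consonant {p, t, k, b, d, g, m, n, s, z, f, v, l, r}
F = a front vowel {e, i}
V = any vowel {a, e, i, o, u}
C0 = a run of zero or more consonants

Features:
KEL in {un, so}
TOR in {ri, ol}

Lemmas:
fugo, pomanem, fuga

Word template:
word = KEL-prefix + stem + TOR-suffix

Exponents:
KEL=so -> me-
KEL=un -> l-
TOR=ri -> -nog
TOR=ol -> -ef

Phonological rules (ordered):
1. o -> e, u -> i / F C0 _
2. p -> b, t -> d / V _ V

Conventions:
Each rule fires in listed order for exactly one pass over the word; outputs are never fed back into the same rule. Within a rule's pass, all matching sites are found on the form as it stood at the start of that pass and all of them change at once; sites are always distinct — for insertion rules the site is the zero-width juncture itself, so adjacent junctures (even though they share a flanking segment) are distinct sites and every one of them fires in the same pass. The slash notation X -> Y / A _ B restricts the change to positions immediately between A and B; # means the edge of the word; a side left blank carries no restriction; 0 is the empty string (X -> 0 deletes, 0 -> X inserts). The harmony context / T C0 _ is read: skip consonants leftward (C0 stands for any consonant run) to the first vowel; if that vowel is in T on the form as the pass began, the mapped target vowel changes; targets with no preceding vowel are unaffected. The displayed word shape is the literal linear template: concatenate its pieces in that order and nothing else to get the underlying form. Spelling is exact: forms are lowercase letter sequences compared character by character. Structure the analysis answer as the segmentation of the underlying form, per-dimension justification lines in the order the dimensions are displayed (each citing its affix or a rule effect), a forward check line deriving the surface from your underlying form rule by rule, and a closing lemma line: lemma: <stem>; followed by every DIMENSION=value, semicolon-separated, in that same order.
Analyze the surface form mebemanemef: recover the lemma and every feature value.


underlying: me-pomanem-ef
KEL=so - signalled by the affix me-
TOR=ol - signalled by the affix -ef
check: mepomanemef -> mepemanemef -> mebemanemef
lemma: pomanem; KEL=so; TOR=ol


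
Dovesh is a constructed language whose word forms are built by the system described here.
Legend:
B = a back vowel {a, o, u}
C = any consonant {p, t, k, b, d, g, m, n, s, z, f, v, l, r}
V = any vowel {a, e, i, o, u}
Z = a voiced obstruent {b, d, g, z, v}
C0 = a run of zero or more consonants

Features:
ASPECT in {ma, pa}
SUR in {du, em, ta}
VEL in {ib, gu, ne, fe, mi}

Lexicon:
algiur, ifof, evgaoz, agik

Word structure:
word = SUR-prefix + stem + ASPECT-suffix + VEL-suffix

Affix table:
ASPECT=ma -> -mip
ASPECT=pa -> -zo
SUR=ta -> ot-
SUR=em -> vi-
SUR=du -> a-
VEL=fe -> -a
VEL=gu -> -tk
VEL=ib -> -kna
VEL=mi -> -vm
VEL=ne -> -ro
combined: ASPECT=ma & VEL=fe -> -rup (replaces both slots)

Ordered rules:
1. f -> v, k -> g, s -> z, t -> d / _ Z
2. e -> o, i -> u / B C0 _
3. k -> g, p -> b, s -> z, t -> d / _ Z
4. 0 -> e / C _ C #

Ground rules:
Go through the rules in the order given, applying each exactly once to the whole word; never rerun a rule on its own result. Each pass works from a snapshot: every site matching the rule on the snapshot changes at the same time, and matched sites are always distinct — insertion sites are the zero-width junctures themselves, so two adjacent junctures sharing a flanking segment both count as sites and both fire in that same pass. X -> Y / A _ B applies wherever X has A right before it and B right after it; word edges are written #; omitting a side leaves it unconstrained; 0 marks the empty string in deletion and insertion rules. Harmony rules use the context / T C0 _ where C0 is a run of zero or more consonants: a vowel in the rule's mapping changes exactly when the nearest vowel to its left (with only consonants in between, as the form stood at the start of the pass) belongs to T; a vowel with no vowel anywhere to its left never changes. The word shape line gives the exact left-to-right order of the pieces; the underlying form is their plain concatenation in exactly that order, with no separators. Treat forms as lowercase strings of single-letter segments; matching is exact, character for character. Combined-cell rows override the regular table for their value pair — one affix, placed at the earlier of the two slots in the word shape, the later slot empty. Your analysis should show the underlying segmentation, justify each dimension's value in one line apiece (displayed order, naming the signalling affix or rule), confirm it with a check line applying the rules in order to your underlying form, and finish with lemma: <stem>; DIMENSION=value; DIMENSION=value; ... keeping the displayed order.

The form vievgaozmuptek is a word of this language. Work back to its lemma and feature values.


underlying: vi-evgaoz-mip-tk
ASPECT=ma - signalled by the affix -mip
SUR=em - signalled by the affix vi-
VEL=gu - signalled by the affix -tk
check: vievgaozmiptk -> vievgaozmiptk -> vievgaozmuptk -> vievgaozmuptk -> vievgaozmuptek
lemma: evgaoz; ASPECT=ma; SUR=em; VEL=gu


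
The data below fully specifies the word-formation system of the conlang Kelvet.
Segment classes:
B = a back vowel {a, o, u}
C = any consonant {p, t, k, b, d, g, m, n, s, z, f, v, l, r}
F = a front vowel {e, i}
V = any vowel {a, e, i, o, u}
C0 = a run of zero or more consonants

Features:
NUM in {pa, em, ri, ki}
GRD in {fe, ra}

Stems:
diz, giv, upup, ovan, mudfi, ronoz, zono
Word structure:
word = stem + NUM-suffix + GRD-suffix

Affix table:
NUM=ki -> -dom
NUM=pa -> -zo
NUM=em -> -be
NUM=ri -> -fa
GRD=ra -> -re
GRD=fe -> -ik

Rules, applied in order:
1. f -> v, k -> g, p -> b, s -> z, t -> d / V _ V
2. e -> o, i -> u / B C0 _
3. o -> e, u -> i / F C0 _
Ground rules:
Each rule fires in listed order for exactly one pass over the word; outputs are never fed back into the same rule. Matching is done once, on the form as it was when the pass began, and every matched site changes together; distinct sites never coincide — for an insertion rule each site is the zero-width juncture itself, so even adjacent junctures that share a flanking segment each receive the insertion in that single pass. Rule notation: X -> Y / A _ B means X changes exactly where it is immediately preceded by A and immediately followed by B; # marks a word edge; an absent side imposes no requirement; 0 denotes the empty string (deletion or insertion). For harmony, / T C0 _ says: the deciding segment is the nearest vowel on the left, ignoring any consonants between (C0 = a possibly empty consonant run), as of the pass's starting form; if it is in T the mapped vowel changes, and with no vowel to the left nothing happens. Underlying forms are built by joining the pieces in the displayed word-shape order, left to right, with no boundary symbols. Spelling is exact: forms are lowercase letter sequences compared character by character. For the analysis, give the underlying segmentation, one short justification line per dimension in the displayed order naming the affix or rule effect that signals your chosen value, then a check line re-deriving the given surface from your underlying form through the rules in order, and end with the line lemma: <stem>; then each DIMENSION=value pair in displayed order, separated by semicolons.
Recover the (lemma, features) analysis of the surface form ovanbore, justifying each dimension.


underlying: ovan-be-re
NUM=em - signalled by the affix -be
GRD=ra - signalled by the affix -re
check: ovanbere -> ovanbere -> ovanbore -> ovanbore
lemma: ovan; NUM=em; GRD=ra


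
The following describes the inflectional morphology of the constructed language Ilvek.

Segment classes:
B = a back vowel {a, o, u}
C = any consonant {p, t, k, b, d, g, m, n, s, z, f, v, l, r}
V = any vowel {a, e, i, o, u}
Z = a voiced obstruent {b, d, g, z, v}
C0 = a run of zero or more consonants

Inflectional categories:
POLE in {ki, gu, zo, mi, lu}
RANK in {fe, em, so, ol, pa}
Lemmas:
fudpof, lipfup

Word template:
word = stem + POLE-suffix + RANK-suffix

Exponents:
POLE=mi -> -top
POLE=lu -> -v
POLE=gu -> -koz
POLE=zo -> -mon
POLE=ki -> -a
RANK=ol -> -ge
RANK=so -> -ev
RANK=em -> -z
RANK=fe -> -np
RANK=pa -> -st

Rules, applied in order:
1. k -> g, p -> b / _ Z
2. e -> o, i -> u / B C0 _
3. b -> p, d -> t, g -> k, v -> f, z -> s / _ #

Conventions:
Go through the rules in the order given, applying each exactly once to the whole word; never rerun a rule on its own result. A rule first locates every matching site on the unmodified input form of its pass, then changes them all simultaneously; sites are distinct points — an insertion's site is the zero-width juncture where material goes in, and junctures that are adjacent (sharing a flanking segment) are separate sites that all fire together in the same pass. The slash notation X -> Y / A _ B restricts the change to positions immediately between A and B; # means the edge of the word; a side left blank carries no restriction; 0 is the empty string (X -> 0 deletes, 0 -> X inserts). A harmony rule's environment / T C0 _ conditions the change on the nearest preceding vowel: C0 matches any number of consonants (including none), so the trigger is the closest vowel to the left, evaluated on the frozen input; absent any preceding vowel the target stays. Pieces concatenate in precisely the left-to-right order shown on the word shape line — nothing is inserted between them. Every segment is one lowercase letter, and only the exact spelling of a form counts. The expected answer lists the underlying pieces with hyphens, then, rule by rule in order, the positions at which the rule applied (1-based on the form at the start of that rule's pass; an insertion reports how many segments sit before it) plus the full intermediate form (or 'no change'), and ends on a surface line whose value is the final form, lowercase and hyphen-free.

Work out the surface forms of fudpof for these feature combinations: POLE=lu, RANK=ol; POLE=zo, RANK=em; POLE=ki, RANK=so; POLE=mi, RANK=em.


cell POLE=lu, RANK=ol:
underlying: fudpof-v-ge
1. k -> g, p -> b / _ Z: no change
2. e -> o, i -> u / B C0 _: fires at position(s) 9: fudpofvgo
3. b -> p, d -> t, g -> k, v -> f, z -> s / _ #: no change
surface: fudpofvgo

cell POLE=zo, RANK=em:
underlying: fudpof-mon-z
1. k -> g, p -> b / _ Z: no change
2. e -> o, i -> u / B C0 _: no change
3. b -> p, d -> t, g -> k, v -> f, z -> s / _ #: fires at position(s) 10: fudpofmons
surface: fudpofmons

cell POLE=ki, RANK=so:
underlying: fudpof-a-ev
1. k -> g, p -> b / _ Z: no change
2. e -> o, i -> u / B C0 _: fires at position(s) 8: fudpofaov
3. b -> p, d -> t, g -> k, v -> f, z -> s / _ #: fires at position(s) 9: fudpofaof
surface: fudpofaof

cell POLE=mi, RANK=em:
underlying: fudpof-top-z
1. k -> g, p -> b / _ Z: fires at position(s) 9: fudpoftobz
2. e -> o, i -> u / B C0 _: no change
3. b -> p, d -> t, g -> k, v -> f, z -> s / _ #: fires at position(s) 10: fudpoftobs
surface: fudpoftobs


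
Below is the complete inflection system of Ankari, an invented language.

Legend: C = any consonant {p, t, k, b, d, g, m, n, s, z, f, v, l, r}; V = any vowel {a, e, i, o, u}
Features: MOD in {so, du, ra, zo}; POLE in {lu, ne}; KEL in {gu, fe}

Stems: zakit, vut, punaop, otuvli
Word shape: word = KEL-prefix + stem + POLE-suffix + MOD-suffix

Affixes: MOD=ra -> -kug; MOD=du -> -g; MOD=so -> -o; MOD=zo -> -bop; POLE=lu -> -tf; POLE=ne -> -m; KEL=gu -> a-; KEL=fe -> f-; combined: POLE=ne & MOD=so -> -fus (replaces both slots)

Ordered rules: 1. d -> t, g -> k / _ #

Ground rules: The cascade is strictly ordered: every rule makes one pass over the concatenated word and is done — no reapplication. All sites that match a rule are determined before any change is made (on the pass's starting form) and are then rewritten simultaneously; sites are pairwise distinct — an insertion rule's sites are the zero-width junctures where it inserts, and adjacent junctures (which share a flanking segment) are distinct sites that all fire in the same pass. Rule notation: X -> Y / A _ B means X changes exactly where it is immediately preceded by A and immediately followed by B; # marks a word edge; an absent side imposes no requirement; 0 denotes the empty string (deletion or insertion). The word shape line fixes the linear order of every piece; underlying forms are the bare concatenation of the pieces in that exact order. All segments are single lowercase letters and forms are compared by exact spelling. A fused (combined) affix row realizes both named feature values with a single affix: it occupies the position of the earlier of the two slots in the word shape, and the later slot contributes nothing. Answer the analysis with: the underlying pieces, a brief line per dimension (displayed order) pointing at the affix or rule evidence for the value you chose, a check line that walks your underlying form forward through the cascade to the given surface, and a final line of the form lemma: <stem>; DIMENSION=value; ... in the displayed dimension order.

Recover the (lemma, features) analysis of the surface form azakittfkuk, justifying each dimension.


underlying: a-zakit-tf-kug
MOD=ra - signalled by the affix -kug
POLE=lu - signalled by the affix -tf
KEL=gu - signalled by the affix a-
check: azakittfkug -> azakittfkuk
lemma: zakit; MOD=ra; POLE=lu; KEL=gu


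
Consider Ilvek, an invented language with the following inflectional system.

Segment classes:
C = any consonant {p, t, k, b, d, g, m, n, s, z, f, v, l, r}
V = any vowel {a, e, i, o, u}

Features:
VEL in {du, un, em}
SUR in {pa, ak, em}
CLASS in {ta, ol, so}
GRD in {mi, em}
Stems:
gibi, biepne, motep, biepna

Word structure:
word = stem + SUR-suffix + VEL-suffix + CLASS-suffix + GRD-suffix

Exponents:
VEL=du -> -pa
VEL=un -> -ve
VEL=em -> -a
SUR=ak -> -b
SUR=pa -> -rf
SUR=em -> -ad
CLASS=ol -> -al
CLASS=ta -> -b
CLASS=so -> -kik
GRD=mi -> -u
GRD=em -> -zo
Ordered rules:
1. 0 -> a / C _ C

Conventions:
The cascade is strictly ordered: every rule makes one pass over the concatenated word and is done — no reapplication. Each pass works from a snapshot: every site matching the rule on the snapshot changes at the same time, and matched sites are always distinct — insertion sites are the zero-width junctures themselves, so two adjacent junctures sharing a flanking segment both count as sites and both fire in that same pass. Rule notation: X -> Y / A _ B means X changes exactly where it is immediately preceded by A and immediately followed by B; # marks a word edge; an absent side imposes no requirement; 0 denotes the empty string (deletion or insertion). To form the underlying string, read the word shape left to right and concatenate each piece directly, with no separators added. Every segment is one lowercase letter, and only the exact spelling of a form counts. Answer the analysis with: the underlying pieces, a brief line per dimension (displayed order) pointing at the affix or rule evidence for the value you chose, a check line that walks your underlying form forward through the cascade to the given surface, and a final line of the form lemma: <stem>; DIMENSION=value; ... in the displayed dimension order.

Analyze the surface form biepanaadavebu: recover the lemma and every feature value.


underlying: biepna-ad-ve-b-u
VEL=un - signalled by the affix -ve
SUR=em - signalled by the affix -ad
CLASS=ta - signalled by the affix -b
GRD=mi - signalled by the affix -u
check: biepnaadvebu -> biepanaadavebu
lemma: biepna; VEL=un; SUR=em; CLASS=ta; GRD=mi


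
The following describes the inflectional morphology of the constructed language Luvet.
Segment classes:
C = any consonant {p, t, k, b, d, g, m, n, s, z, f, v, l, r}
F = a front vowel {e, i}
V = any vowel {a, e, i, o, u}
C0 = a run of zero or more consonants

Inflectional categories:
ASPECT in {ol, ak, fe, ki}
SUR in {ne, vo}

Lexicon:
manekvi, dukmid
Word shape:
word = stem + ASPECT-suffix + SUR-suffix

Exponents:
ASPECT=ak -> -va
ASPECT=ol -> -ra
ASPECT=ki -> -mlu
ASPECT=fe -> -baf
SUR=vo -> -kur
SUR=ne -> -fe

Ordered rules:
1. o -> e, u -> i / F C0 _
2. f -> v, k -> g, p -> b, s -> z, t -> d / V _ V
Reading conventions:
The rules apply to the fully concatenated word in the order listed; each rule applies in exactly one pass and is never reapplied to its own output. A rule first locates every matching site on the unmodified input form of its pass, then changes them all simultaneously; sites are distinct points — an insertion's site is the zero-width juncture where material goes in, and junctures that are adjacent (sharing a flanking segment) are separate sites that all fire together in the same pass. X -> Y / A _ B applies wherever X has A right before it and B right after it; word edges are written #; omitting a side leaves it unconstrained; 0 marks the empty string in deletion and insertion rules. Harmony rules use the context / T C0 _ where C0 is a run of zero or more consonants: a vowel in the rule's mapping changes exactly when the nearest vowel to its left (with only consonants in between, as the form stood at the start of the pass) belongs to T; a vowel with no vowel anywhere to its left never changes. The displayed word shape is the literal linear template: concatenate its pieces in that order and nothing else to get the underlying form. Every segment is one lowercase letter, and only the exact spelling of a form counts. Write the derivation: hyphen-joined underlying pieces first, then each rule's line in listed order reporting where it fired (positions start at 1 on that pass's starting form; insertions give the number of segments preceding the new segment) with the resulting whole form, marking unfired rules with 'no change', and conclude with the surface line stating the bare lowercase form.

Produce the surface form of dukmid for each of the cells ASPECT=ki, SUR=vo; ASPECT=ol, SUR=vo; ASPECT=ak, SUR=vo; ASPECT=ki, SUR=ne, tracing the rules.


cell ASPECT=ki, SUR=vo:
underlying: dukmid-mlu-kur
1. o -> e, u -> i / F C0 _: fires at position(s) 9: dukmidmlikur
2. f -> v, k -> g, p -> b, s -> z, t -> d / V _ V: fires at position(s) 10: dukmidmligur
surface: dukmidmligur

cell ASPECT=ol, SUR=vo:
underlying: dukmid-ra-kur
1. o -> e, u -> i / F C0 _: no change
2. f -> v, k -> g, p -> b, s -> z, t -> d / V _ V: fires at position(s) 9: dukmidragur
surface: dukmidragur

cell ASPECT=ak, SUR=vo:
underlying: dukmid-va-kur
1. o -> e, u -> i / F C0 _: no change
2. f -> v, k -> g, p -> b, s -> z, t -> d / V _ V: fires at position(s) 9: dukmidvagur
surface: dukmidvagur

cell ASPECT=ki, SUR=ne:
underlying: dukmid-mlu-fe
1. o -> e, u -> i / F C0 _: fires at position(s) 9: dukmidmlife
2. f -> v, k -> g, p -> b, s -> z, t -> d / V _ V: fires at position(s) 10: dukmidmlive
surface: dukmidmlive


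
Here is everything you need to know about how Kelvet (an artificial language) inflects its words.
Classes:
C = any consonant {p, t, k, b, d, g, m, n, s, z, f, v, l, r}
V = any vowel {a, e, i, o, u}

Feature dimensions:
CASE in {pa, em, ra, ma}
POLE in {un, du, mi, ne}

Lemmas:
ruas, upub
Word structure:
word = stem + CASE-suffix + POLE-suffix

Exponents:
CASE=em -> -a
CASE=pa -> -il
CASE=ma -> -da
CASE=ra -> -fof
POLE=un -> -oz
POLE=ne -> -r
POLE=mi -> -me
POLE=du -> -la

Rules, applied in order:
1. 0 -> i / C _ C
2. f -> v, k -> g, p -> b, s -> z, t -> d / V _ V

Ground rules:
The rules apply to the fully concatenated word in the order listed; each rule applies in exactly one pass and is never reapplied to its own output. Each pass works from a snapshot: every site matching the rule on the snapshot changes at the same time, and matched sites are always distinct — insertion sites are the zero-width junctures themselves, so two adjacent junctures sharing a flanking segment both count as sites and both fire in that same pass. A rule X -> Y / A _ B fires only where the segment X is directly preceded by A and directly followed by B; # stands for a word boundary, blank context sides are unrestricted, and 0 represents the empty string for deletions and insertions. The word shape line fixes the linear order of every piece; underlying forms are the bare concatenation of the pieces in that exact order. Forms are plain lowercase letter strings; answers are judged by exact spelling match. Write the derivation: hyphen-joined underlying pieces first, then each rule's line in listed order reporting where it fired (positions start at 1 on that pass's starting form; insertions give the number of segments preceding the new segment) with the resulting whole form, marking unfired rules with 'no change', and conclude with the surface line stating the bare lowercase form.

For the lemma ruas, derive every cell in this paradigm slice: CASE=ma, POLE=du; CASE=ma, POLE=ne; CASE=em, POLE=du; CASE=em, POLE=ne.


cell CASE=ma, POLE=du:
underlying: ruas-da-la
1. 0 -> i / C _ C: inserts after position(s) 4: ruasidala
2. f -> v, k -> g, p -> b, s -> z, t -> d / V _ V: fires at position(s) 4: ruazidala
surface: ruazidala

cell CASE=ma, POLE=ne:
underlying: ruas-da-r
1. 0 -> i / C _ C: inserts after position(s) 4: ruasidar
2. f -> v, k -> g, p -> b, s -> z, t -> d / V _ V: fires at position(s) 4: ruazidar
surface: ruazidar

cell CASE=em, POLE=du:
underlying: ruas-a-la
1. 0 -> i / C _ C: no change
2. f -> v, k -> g, p -> b, s -> z, t -> d / V _ V: fires at position(s) 4: ruazala
surface: ruazala

cell CASE=em, POLE=ne:
underlying: ruas-a-r
1. 0 -> i / C _ C: no change
2. f -> v, k -> g, p -> b, s -> z, t -> d / V _ V: fires at position(s) 4: ruazar
surface: ruazar


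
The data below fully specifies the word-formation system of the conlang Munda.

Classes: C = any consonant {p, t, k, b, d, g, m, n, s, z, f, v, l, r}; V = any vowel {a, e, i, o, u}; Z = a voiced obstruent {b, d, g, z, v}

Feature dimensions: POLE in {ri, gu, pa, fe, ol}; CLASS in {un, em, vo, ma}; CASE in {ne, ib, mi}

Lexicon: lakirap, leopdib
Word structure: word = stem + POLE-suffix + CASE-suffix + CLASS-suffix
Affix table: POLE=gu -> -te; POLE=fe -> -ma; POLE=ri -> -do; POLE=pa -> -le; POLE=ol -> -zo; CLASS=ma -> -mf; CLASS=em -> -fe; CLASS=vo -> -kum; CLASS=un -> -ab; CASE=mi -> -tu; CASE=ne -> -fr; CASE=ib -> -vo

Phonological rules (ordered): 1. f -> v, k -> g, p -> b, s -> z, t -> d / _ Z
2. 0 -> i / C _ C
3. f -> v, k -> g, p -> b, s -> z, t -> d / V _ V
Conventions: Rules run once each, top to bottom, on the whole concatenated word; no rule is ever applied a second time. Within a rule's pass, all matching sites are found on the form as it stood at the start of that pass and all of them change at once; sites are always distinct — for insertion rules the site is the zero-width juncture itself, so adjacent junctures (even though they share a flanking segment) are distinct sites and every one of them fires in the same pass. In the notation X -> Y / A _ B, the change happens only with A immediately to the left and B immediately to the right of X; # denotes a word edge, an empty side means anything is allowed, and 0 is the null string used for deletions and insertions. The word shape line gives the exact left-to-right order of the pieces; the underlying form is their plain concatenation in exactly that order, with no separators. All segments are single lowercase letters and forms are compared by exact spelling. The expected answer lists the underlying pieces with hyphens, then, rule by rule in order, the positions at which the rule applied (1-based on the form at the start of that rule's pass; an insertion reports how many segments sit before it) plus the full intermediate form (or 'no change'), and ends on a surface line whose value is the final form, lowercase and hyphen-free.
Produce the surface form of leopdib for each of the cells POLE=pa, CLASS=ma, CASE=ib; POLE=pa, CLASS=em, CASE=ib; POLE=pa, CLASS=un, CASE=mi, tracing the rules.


cell POLE=pa, CLASS=ma, CASE=ib:
underlying: leopdib-le-vo-mf
1. f -> v, k -> g, p -> b, s -> z, t -> d / _ Z: fires at position(s) 4: leobdiblevomf
2. 0 -> i / C _ C: inserts after position(s) 4, 7, 12: leobidibilevomif
3. f -> v, k -> g, p -> b, s -> z, t -> d / V _ V: no change
surface: leobidibilevomif

cell POLE=pa, CLASS=em, CASE=ib:
underlying: leopdib-le-vo-fe
1. f -> v, k -> g, p -> b, s -> z, t -> d / _ Z: fires at position(s) 4: leobdiblevofe
2. 0 -> i / C _ C: inserts after position(s) 4, 7: leobidibilevofe
3. f -> v, k -> g, p -> b, s -> z, t -> d / V _ V: fires at position(s) 14: leobidibilevove
surface: leobidibilevove

cell POLE=pa, CLASS=un, CASE=mi:
underlying: leopdib-le-tu-ab
1. f -> v, k -> g, p -> b, s -> z, t -> d / _ Z: fires at position(s) 4: leobdibletuab
2. 0 -> i / C _ C: inserts after position(s) 4, 7: leobidibiletuab
3. f -> v, k -> g, p -> b, s -> z, t -> d / V _ V: fires at position(s) 12: leobidibileduab
surface: leobidibileduab


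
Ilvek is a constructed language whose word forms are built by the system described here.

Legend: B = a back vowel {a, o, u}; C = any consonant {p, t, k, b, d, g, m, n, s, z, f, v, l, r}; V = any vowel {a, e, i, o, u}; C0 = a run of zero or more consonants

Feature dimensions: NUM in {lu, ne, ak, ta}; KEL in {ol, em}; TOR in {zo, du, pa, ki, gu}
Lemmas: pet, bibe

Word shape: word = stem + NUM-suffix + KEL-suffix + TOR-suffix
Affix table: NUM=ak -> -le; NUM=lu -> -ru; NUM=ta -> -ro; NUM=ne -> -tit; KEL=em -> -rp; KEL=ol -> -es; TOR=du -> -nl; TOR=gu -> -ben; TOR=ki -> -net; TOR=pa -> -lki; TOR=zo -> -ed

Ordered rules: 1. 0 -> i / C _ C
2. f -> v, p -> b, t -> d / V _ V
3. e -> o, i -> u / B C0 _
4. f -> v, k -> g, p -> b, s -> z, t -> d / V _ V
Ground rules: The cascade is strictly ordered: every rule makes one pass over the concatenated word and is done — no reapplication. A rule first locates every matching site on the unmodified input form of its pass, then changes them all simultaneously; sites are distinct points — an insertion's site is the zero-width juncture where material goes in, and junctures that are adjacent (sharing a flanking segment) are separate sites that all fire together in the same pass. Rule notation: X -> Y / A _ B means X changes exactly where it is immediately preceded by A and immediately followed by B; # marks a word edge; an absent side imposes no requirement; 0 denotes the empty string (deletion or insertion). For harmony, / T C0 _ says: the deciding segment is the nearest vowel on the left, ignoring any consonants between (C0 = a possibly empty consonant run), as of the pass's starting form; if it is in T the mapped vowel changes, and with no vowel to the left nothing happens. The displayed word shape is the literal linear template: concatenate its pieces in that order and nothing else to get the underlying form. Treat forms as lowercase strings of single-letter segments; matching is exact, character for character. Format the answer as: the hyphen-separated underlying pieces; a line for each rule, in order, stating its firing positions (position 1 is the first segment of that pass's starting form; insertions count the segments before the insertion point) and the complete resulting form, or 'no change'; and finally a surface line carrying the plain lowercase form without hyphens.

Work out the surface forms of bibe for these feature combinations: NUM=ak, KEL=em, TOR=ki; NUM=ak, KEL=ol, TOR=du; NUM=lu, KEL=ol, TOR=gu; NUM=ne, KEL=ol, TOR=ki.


cell NUM=ak, KEL=em, TOR=ki:
underlying: bibe-le-rp-net
1. 0 -> i / C _ C: inserts after position(s) 7, 8: bibeleripinet
2. f -> v, p -> b, t -> d / V _ V: fires at position(s) 9: bibeleribinet
3. e -> o, i -> u / B C0 _: no change
4. f -> v, k -> g, p -> b, s -> z, t -> d / V _ V: no change
surface: bibeleribinet

cell NUM=ak, KEL=ol, TOR=du:
underlying: bibe-le-es-nl
1. 0 -> i / C _ C: inserts after position(s) 8, 9: bibeleesinil
2. f -> v, p -> b, t -> d / V _ V: no change
3. e -> o, i -> u / B C0 _: no change
4. f -> v, k -> g, p -> b, s -> z, t -> d / V _ V: fires at position(s) 8: bibeleezinil
surface: bibeleezinil

cell NUM=lu, KEL=ol, TOR=gu:
underlying: bibe-ru-es-ben
1. 0 -> i / C _ C: inserts after position(s) 8: biberuesiben
2. f -> v, p -> b, t -> d / V _ V: no change
3. e -> o, i -> u / B C0 _: fires at position(s) 7: biberuosiben
4. f -> v, k -> g, p -> b, s -> z, t -> d / V _ V: fires at position(s) 8: biberuoziben
surface: biberuoziben

cell NUM=ne, KEL=ol, TOR=ki:
underlying: bibe-tit-es-net
1. 0 -> i / C _ C: inserts after position(s) 9: bibetitesinet
2. f -> v, p -> b, t -> d / V _ V: fires at position(s) 5, 7: bibedidesinet
3. e -> o, i -> u / B C0 _: no change
4. f -> v, k -> g, p -> b, s -> z, t -> d / V _ V: fires at position(s) 9: bibedidezinet
surface: bibedidezinet
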